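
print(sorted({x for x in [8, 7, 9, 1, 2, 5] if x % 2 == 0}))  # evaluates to [2, 8]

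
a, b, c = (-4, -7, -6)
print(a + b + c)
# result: -17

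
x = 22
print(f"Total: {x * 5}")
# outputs Total: 110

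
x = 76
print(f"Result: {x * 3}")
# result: Result: 228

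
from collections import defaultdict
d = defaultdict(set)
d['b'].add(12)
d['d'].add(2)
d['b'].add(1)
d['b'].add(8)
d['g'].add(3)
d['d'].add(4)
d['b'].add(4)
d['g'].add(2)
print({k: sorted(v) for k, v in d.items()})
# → {'b': [1, 4, 8, 12], 'd': [2, 4], 'g': [2, 3]}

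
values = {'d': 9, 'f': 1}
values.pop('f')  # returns 1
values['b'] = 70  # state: {'d': 9, 'b': 70}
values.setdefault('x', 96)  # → 96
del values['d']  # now {'b': 70, 'x': 96}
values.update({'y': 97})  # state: {'b': 70, 'x': 96, 'y': 97}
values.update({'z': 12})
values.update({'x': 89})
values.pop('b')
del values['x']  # {'y': 97, 'z': 12}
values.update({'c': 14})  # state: {'y': 97, 'z': 12, 'c': 14}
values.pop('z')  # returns 12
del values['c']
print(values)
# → {'y': 97}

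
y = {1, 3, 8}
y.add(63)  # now {1, 3, 8, 63}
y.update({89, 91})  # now {1, 3, 8, 63, 89, 91}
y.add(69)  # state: {1, 3, 8, 63, 69, 89, 91}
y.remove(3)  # {1, 8, 63, 69, 89, 91}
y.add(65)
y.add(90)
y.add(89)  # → {1, 8, 63, 65, 69, 89, 90, 91}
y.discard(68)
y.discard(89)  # {1, 8, 63, 65, 69, 90, 91}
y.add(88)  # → {1, 8, 63, 65, 69, 88, 90, 91}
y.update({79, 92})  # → {1, 8, 63, 65, 69, 79, 88, 90, 91, 92}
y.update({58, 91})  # {1, 8, 58, 63, 65, 69, 79, 88, 90, 91, 92}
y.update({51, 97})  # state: {1, 8, 51, 58, 63, 65, 69, 79, 88, 90, 91, 92, 97}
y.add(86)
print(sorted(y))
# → [1, 8, 51, 58, 63, 65, 69, 79, 86, 88, 90, 91, 92, 97]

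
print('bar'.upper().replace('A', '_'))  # B_R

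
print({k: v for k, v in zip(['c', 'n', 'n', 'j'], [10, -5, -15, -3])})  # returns {'c': 10, 'n': -15, 'j': -3}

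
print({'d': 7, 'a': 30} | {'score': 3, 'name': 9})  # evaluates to {'d': 7, 'a': 30, 'score': 3, 'name': 9}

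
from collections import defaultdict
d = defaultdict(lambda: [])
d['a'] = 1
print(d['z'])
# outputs []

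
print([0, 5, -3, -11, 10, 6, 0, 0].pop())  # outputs 0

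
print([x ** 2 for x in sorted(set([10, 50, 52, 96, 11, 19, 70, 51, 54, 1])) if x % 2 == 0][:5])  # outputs [100, 2500, 2704, 2916, 4900]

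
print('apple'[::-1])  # elppa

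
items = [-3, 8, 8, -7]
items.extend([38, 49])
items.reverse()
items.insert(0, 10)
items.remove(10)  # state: [49, 38, -7, 8, 8, -3]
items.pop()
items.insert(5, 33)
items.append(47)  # [49, 38, -7, 8, 8, 33, 47]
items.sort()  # [-7, 8, 8, 33, 38, 47, 49]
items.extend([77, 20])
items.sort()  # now [-7, 8, 8, 20, 33, 38, 47, 49, 77]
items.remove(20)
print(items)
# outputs [-7, 8, 8, 33, 38, 47, 49, 77]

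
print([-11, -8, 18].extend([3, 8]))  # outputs None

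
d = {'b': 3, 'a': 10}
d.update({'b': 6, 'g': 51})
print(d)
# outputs {'b': 6, 'a': 10, 'g': 51}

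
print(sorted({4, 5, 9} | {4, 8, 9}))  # [4, 5, 8, 9]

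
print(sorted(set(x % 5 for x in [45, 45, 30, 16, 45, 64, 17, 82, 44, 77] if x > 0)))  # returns [0, 1, 2, 4]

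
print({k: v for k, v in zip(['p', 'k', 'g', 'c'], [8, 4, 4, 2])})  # {'p': 8, 'k': 4, 'g': 4, 'c': 2}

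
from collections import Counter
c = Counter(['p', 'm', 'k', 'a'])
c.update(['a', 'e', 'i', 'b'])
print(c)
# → Counter({'a': 2, 'p': 1, 'm': 1, 'k': 1, 'e': 1, 'i': 1, 'b': 1})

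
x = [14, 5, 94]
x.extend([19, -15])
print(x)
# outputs [14, 5, 94, 19, -15]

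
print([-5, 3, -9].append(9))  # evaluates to None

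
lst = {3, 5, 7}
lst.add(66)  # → {3, 5, 7, 66}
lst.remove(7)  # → {3, 5, 66}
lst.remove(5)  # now {3, 66}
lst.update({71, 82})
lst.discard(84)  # {3, 66, 71, 82}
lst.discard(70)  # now {3, 66, 71, 82}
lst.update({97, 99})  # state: {3, 66, 71, 82, 97, 99}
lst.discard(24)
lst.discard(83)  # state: {3, 66, 71, 82, 97, 99}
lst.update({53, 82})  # {3, 53, 66, 71, 82, 97, 99}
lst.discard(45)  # {3, 53, 66, 71, 82, 97, 99}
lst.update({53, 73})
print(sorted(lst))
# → [3, 53, 66, 71, 73, 82, 97, 99]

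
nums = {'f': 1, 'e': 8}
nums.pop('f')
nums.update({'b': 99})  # {'e': 8, 'b': 99}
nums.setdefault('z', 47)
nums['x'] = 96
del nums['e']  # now {'b': 99, 'z': 47, 'x': 96}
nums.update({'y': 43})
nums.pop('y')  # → 43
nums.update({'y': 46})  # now {'b': 99, 'z': 47, 'x': 96, 'y': 46}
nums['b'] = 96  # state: {'b': 96, 'z': 47, 'x': 96, 'y': 46}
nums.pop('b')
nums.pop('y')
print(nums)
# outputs {'z': 47, 'x': 96}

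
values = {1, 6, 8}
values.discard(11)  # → {1, 6, 8}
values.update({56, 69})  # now {1, 6, 8, 56, 69}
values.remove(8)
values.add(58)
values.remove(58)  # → {1, 6, 56, 69}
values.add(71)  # {1, 6, 56, 69, 71}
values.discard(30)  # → {1, 6, 56, 69, 71}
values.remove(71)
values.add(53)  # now {1, 6, 53, 56, 69}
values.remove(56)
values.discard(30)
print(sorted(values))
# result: [1, 6, 53, 69]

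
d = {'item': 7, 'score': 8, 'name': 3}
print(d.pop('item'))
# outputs 7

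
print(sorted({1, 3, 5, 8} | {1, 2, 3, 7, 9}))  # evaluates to [1, 2, 3, 5, 7, 8, 9]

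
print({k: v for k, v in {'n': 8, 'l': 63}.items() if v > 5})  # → {'n': 8, 'l': 63}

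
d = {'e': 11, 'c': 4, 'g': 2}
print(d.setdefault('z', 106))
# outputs 106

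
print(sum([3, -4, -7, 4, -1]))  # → -5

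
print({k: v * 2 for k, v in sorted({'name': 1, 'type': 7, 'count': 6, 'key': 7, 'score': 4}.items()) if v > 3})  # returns {'count': 12, 'key': 14, 'score': 8, 'type': 14}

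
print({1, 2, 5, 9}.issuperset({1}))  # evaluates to True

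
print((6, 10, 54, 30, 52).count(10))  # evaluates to 1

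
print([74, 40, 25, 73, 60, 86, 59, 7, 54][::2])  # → [74, 25, 60, 59, 54]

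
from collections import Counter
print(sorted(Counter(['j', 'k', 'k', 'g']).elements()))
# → ['g', 'j', 'k', 'k']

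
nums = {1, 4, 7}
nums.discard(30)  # {1, 4, 7}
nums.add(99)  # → {1, 4, 7, 99}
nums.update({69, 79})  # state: {1, 4, 7, 69, 79, 99}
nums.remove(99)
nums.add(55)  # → {1, 4, 7, 55, 69, 79}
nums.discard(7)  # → {1, 4, 55, 69, 79}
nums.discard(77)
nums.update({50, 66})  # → {1, 4, 50, 55, 66, 69, 79}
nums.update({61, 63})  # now {1, 4, 50, 55, 61, 63, 66, 69, 79}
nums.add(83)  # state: {1, 4, 50, 55, 61, 63, 66, 69, 79, 83}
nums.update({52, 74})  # {1, 4, 50, 52, 55, 61, 63, 66, 69, 74, 79, 83}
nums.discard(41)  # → {1, 4, 50, 52, 55, 61, 63, 66, 69, 74, 79, 83}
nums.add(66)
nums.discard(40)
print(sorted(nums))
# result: [1, 4, 50, 52, 55, 61, 63, 66, 69, 74, 79, 83]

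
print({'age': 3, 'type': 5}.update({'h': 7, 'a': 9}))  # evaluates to None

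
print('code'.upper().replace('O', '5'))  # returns C5DE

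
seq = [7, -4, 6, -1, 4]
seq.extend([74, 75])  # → [7, -4, 6, -1, 4, 74, 75]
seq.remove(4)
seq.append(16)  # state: [7, -4, 6, -1, 74, 75, 16]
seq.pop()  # 16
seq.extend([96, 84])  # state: [7, -4, 6, -1, 74, 75, 96, 84]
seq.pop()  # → 84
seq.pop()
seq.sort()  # [-4, -1, 6, 7, 74, 75]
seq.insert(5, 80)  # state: [-4, -1, 6, 7, 74, 80, 75]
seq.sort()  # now [-4, -1, 6, 7, 74, 75, 80]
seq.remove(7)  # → [-4, -1, 6, 74, 75, 80]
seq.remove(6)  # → [-4, -1, 74, 75, 80]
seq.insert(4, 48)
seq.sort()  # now [-4, -1, 48, 74, 75, 80]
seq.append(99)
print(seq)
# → [-4, -1, 48, 74, 75, 80, 99]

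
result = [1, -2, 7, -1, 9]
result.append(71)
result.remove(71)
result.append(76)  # [1, -2, 7, -1, 9, 76]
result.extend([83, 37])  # [1, -2, 7, -1, 9, 76, 83, 37]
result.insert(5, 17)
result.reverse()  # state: [37, 83, 76, 17, 9, -1, 7, -2, 1]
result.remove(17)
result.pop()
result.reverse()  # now [-2, 7, -1, 9, 76, 83, 37]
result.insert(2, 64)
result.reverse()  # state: [37, 83, 76, 9, -1, 64, 7, -2]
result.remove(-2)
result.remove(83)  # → [37, 76, 9, -1, 64, 7]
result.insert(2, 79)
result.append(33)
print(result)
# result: [37, 76, 79, 9, -1, 64, 7, 33]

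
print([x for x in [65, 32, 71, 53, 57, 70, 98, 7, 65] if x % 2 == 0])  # [32, 70, 98]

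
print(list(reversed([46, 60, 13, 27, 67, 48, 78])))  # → [78, 48, 67, 27, 13, 60, 46]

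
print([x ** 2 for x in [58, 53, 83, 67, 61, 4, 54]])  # [3364, 2809, 6889, 4489, 3721, 16, 2916]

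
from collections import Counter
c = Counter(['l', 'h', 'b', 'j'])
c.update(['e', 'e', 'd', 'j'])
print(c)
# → Counter({'j': 2, 'e': 2, 'l': 1, 'h': 1, 'b': 1, 'd': 1})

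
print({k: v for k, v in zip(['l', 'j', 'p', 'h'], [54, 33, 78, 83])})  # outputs {'l': 54, 'j': 33, 'p': 78, 'h': 83}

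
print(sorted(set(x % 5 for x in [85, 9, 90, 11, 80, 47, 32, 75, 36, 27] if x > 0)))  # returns [0, 1, 2, 4]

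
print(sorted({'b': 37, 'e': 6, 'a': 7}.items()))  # [('a', 7), ('b', 37), ('e', 6)]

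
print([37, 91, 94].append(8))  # None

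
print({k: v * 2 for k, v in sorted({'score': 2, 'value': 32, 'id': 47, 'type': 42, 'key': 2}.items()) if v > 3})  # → {'id': 94, 'type': 84, 'value': 64}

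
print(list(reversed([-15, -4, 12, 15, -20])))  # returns [-20, 15, 12, -4, -15]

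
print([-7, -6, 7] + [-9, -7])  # [-7, -6, 7, -9, -7]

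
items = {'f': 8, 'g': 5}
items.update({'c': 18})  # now {'f': 8, 'g': 5, 'c': 18}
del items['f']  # {'g': 5, 'c': 18}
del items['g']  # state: {'c': 18}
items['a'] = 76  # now {'c': 18, 'a': 76}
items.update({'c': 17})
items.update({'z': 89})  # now {'c': 17, 'a': 76, 'z': 89}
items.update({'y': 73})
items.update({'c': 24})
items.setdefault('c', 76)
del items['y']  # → {'c': 24, 'a': 76, 'z': 89}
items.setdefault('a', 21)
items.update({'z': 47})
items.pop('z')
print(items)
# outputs {'c': 24, 'a': 76}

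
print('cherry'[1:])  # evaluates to herry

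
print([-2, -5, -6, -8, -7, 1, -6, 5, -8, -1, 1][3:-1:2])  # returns [-8, 1, 5, -1]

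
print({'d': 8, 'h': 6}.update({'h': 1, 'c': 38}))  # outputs None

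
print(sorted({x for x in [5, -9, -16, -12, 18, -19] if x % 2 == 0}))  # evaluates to [-16, -12, 18]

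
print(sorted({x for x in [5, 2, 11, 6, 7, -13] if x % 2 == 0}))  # [2, 6]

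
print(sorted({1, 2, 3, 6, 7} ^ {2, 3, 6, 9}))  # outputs [1, 7, 9]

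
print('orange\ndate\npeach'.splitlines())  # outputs ['orange', 'date', 'peach']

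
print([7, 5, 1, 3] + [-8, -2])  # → [7, 5, 1, 3, -8, -2]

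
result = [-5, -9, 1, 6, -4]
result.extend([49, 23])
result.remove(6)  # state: [-5, -9, 1, -4, 49, 23]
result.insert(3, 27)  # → [-5, -9, 1, 27, -4, 49, 23]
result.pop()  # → 23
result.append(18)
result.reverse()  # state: [18, 49, -4, 27, 1, -9, -5]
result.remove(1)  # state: [18, 49, -4, 27, -9, -5]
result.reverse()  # [-5, -9, 27, -4, 49, 18]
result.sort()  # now [-9, -5, -4, 18, 27, 49]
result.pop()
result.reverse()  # [27, 18, -4, -5, -9]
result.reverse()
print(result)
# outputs [-9, -5, -4, 18, 27]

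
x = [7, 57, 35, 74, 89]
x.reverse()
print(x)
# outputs [89, 74, 35, 57, 7]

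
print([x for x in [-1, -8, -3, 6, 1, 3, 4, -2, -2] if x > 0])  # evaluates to [6, 1, 3, 4]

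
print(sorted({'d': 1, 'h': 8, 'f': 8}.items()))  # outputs [('d', 1), ('f', 8), ('h', 8)]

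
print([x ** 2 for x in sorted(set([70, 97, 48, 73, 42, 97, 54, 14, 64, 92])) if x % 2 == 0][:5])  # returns [196, 1764, 2304, 2916, 4096]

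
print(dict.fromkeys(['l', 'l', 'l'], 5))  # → {'l': 5}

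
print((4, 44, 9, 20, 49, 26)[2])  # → 9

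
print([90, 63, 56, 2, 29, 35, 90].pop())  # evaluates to 90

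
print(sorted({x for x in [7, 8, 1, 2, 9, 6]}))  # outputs [1, 2, 6, 7, 8, 9]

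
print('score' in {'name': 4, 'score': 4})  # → True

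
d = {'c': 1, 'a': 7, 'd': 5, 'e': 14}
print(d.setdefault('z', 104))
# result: 104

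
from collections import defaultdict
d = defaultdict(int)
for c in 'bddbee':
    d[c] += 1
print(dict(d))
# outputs {'b': 2, 'd': 2, 'e': 2}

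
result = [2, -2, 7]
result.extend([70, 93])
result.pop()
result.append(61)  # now [2, -2, 7, 70, 61]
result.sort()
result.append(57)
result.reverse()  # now [57, 70, 61, 7, 2, -2]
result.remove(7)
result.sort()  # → [-2, 2, 57, 61, 70]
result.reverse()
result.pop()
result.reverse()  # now [2, 57, 61, 70]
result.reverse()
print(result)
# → [70, 61, 57, 2]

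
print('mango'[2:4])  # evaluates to ng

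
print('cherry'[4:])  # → ry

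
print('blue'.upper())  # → BLUE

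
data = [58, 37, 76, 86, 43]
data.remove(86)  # [58, 37, 76, 43]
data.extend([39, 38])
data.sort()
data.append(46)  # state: [37, 38, 39, 43, 58, 76, 46]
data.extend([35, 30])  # [37, 38, 39, 43, 58, 76, 46, 35, 30]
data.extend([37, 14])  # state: [37, 38, 39, 43, 58, 76, 46, 35, 30, 37, 14]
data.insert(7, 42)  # [37, 38, 39, 43, 58, 76, 46, 42, 35, 30, 37, 14]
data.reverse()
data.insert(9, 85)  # [14, 37, 30, 35, 42, 46, 76, 58, 43, 85, 39, 38, 37]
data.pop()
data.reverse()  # [38, 39, 85, 43, 58, 76, 46, 42, 35, 30, 37, 14]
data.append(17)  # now [38, 39, 85, 43, 58, 76, 46, 42, 35, 30, 37, 14, 17]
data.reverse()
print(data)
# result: [17, 14, 37, 30, 35, 42, 46, 76, 58, 43, 85, 39, 38]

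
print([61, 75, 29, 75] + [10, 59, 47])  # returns [61, 75, 29, 75, 10, 59, 47]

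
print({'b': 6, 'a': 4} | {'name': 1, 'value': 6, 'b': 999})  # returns {'b': 999, 'a': 4, 'name': 1, 'value': 6}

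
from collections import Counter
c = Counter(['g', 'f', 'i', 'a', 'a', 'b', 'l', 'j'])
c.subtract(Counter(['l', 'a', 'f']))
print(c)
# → Counter({'g': 1, 'i': 1, 'a': 1, 'b': 1, 'j': 1, 'f': 0, 'l': 0})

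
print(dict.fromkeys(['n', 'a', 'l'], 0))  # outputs {'n': 0, 'a': 0, 'l': 0}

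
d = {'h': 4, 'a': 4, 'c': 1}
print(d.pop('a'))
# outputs 4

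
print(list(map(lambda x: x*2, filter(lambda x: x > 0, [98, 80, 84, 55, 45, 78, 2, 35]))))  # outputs [196, 160, 168, 110, 90, 156, 4, 70]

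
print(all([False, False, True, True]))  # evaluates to False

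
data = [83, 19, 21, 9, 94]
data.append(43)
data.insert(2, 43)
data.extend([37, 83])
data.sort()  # [9, 19, 21, 37, 43, 43, 83, 83, 94]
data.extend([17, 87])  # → [9, 19, 21, 37, 43, 43, 83, 83, 94, 17, 87]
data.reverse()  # [87, 17, 94, 83, 83, 43, 43, 37, 21, 19, 9]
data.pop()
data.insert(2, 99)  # [87, 17, 99, 94, 83, 83, 43, 43, 37, 21, 19]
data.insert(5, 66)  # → [87, 17, 99, 94, 83, 66, 83, 43, 43, 37, 21, 19]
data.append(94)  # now [87, 17, 99, 94, 83, 66, 83, 43, 43, 37, 21, 19, 94]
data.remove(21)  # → [87, 17, 99, 94, 83, 66, 83, 43, 43, 37, 19, 94]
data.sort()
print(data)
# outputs [17, 19, 37, 43, 43, 66, 83, 83, 87, 94, 94, 99]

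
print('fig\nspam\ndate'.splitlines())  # ['fig', 'spam', 'date']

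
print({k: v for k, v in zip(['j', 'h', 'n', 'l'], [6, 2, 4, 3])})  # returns {'j': 6, 'h': 2, 'n': 4, 'l': 3}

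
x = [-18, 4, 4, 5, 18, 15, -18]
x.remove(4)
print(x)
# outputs [-18, 4, 5, 18, 15, -18]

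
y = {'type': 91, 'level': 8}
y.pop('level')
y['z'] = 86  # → {'type': 91, 'z': 86}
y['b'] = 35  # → {'type': 91, 'z': 86, 'b': 35}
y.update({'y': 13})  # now {'type': 91, 'z': 86, 'b': 35, 'y': 13}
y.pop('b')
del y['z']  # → {'type': 91, 'y': 13}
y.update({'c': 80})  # {'type': 91, 'y': 13, 'c': 80}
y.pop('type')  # 91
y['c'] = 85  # {'y': 13, 'c': 85}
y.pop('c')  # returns 85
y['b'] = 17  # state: {'y': 13, 'b': 17}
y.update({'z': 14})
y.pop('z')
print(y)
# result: {'y': 13, 'b': 17}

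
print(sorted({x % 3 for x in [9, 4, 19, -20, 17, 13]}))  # [0, 1, 2]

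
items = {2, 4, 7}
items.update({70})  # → {2, 4, 7, 70}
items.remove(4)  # {2, 7, 70}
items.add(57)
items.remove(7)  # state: {2, 57, 70}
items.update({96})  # {2, 57, 70, 96}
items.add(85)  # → {2, 57, 70, 85, 96}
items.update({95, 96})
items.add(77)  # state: {2, 57, 70, 77, 85, 95, 96}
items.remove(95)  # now {2, 57, 70, 77, 85, 96}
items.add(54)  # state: {2, 54, 57, 70, 77, 85, 96}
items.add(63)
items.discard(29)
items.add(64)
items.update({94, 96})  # {2, 54, 57, 63, 64, 70, 77, 85, 94, 96}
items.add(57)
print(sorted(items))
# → [2, 54, 57, 63, 64, 70, 77, 85, 94, 96]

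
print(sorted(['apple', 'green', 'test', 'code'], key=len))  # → ['test', 'code', 'apple', 'green']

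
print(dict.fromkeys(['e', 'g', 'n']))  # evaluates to {'e': None, 'g': None, 'n': None}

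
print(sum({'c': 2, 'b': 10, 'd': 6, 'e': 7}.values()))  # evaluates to 25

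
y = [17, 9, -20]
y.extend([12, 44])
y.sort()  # [-20, 9, 12, 17, 44]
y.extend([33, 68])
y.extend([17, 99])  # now [-20, 9, 12, 17, 44, 33, 68, 17, 99]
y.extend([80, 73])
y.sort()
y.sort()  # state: [-20, 9, 12, 17, 17, 33, 44, 68, 73, 80, 99]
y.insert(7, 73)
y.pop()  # 99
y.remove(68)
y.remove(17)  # [-20, 9, 12, 17, 33, 44, 73, 73, 80]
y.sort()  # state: [-20, 9, 12, 17, 33, 44, 73, 73, 80]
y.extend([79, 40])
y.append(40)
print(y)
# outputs [-20, 9, 12, 17, 33, 44, 73, 73, 80, 79, 40, 40]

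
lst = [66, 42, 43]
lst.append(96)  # [66, 42, 43, 96]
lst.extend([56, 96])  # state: [66, 42, 43, 96, 56, 96]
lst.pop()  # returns 96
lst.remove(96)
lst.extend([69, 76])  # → [66, 42, 43, 56, 69, 76]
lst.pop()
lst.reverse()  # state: [69, 56, 43, 42, 66]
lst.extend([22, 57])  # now [69, 56, 43, 42, 66, 22, 57]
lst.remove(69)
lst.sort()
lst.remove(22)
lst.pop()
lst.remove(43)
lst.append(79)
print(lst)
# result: [42, 56, 57, 79]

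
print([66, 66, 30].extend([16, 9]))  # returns None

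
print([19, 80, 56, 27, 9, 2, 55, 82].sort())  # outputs None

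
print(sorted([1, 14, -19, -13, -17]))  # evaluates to [-19, -17, -13, 1, 14]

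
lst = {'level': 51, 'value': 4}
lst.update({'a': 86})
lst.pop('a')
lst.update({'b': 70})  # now {'level': 51, 'value': 4, 'b': 70}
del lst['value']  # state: {'level': 51, 'b': 70}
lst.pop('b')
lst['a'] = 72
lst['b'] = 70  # {'level': 51, 'a': 72, 'b': 70}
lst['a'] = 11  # {'level': 51, 'a': 11, 'b': 70}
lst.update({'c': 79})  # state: {'level': 51, 'a': 11, 'b': 70, 'c': 79}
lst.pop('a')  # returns 11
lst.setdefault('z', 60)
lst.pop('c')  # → 79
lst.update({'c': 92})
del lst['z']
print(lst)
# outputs {'level': 51, 'b': 70, 'c': 92}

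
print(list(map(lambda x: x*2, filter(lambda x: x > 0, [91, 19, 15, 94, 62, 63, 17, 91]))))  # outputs [182, 38, 30, 188, 124, 126, 34, 182]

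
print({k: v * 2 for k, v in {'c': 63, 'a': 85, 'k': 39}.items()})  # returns {'c': 126, 'a': 170, 'k': 78}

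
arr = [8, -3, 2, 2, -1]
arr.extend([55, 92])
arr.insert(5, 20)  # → [8, -3, 2, 2, -1, 20, 55, 92]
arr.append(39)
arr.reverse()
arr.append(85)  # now [39, 92, 55, 20, -1, 2, 2, -3, 8, 85]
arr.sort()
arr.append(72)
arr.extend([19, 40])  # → [-3, -1, 2, 2, 8, 20, 39, 55, 85, 92, 72, 19, 40]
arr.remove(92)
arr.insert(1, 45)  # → [-3, 45, -1, 2, 2, 8, 20, 39, 55, 85, 72, 19, 40]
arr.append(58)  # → [-3, 45, -1, 2, 2, 8, 20, 39, 55, 85, 72, 19, 40, 58]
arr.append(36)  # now [-3, 45, -1, 2, 2, 8, 20, 39, 55, 85, 72, 19, 40, 58, 36]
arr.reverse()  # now [36, 58, 40, 19, 72, 85, 55, 39, 20, 8, 2, 2, -1, 45, -3]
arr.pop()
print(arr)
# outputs [36, 58, 40, 19, 72, 85, 55, 39, 20, 8, 2, 2, -1, 45]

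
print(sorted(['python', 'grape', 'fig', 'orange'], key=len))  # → ['fig', 'grape', 'python', 'orange']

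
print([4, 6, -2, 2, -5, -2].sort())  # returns None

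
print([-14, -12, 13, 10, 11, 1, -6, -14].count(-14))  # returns 2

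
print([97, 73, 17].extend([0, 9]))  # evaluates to None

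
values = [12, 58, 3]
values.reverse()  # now [3, 58, 12]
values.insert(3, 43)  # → [3, 58, 12, 43]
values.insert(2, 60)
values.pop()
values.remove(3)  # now [58, 60, 12]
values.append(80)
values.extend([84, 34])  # [58, 60, 12, 80, 84, 34]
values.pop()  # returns 34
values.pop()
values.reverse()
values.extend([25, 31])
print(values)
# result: [80, 12, 60, 58, 25, 31]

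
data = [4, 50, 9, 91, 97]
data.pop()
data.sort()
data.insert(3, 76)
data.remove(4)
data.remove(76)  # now [9, 50, 91]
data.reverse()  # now [91, 50, 9]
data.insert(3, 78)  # [91, 50, 9, 78]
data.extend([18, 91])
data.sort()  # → [9, 18, 50, 78, 91, 91]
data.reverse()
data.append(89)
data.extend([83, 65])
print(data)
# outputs [91, 91, 78, 50, 18, 9, 89, 83, 65]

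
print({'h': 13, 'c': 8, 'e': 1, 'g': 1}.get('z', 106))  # 106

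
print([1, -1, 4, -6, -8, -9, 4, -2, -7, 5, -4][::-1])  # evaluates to [-4, 5, -7, -2, 4, -9, -8, -6, 4, -1, 1]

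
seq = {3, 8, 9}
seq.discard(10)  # {3, 8, 9}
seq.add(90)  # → {3, 8, 9, 90}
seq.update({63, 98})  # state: {3, 8, 9, 63, 90, 98}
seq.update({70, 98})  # {3, 8, 9, 63, 70, 90, 98}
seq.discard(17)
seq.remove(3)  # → {8, 9, 63, 70, 90, 98}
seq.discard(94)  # {8, 9, 63, 70, 90, 98}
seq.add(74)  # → {8, 9, 63, 70, 74, 90, 98}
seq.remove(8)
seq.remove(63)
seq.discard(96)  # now {9, 70, 74, 90, 98}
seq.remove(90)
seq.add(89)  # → {9, 70, 74, 89, 98}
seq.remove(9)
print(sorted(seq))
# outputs [70, 74, 89, 98]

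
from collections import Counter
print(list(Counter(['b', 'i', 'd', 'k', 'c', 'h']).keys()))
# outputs ['b', 'i', 'd', 'k', 'c', 'h']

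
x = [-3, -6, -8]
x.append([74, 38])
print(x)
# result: [-3, -6, -8, [74, 38]]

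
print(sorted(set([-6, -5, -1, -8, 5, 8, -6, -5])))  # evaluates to [-8, -6, -5, -1, 5, 8]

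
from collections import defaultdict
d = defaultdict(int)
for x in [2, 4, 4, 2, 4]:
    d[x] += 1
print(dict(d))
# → {2: 2, 4: 3}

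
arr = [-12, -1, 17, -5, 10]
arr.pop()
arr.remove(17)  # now [-12, -1, -5]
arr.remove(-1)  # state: [-12, -5]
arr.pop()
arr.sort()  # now [-12]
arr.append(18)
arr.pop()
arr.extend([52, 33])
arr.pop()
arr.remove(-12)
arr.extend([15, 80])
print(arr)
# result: [52, 15, 80]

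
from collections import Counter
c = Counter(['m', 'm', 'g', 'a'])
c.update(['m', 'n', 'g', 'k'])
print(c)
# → Counter({'m': 3, 'g': 2, 'a': 1, 'n': 1, 'k': 1})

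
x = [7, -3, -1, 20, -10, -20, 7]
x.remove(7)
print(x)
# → [-3, -1, 20, -10, -20, 7]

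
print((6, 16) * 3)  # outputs (6, 16, 6, 16, 6, 16)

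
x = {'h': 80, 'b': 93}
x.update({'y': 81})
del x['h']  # {'b': 93, 'y': 81}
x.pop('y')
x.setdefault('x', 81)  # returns 81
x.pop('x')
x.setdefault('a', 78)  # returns 78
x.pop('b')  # 93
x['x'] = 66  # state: {'a': 78, 'x': 66}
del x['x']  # {'a': 78}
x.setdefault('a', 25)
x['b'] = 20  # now {'a': 78, 'b': 20}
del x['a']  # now {'b': 20}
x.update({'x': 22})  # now {'b': 20, 'x': 22}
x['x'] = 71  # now {'b': 20, 'x': 71}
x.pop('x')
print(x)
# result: {'b': 20}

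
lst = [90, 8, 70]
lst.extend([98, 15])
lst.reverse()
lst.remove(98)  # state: [15, 70, 8, 90]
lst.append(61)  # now [15, 70, 8, 90, 61]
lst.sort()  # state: [8, 15, 61, 70, 90]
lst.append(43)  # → [8, 15, 61, 70, 90, 43]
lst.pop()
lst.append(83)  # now [8, 15, 61, 70, 90, 83]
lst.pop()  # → 83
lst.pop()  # 90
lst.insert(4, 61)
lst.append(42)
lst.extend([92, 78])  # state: [8, 15, 61, 70, 61, 42, 92, 78]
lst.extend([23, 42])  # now [8, 15, 61, 70, 61, 42, 92, 78, 23, 42]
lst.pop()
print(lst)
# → [8, 15, 61, 70, 61, 42, 92, 78, 23]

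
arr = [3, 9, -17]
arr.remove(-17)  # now [3, 9]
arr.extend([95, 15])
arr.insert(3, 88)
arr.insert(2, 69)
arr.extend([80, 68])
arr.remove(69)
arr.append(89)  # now [3, 9, 95, 88, 15, 80, 68, 89]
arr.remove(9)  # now [3, 95, 88, 15, 80, 68, 89]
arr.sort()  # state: [3, 15, 68, 80, 88, 89, 95]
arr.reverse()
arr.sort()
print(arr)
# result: [3, 15, 68, 80, 88, 89, 95]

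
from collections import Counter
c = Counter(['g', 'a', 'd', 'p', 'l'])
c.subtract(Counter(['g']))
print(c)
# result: Counter({'a': 1, 'd': 1, 'p': 1, 'l': 1, 'g': 0})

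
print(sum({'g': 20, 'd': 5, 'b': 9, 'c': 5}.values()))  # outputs 39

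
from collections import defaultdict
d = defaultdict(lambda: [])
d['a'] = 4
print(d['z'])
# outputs []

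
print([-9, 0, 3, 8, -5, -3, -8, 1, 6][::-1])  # [6, 1, -8, -3, -5, 8, 3, 0, -9]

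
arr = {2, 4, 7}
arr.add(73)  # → {2, 4, 7, 73}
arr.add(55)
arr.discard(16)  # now {2, 4, 7, 55, 73}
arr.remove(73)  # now {2, 4, 7, 55}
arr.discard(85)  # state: {2, 4, 7, 55}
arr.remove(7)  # {2, 4, 55}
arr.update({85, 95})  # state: {2, 4, 55, 85, 95}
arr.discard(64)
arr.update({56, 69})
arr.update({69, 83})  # {2, 4, 55, 56, 69, 83, 85, 95}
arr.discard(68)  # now {2, 4, 55, 56, 69, 83, 85, 95}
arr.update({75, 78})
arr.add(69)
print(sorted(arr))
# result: [2, 4, 55, 56, 69, 75, 78, 83, 85, 95]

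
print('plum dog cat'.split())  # ['plum', 'dog', 'cat']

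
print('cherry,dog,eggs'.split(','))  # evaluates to ['cherry', 'dog', 'eggs']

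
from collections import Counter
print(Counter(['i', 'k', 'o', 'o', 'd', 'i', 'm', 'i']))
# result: Counter({'i': 3, 'o': 2, 'k': 1, 'd': 1, 'm': 1})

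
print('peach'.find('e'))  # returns 1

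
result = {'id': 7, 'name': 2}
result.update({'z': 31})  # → {'id': 7, 'name': 2, 'z': 31}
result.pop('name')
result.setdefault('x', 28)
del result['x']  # {'id': 7, 'z': 31}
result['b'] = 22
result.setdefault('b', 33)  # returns 22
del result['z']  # {'id': 7, 'b': 22}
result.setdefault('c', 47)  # 47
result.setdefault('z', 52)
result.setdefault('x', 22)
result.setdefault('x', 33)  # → 22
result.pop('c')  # 47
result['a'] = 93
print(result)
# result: {'id': 7, 'b': 22, 'z': 52, 'x': 22, 'a': 93}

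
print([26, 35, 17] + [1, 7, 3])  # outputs [26, 35, 17, 1, 7, 3]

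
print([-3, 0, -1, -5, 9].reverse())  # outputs None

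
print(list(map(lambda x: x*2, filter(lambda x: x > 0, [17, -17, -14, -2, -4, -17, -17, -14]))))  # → [34]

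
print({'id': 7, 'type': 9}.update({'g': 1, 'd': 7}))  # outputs None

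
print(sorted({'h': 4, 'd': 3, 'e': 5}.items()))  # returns [('d', 3), ('e', 5), ('h', 4)]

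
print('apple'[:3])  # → app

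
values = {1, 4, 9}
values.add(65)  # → {1, 4, 9, 65}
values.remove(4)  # {1, 9, 65}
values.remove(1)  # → {9, 65}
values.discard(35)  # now {9, 65}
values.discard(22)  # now {9, 65}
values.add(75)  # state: {9, 65, 75}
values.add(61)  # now {9, 61, 65, 75}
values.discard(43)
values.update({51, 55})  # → {9, 51, 55, 61, 65, 75}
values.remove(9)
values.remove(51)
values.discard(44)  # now {55, 61, 65, 75}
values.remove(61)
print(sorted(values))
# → [55, 65, 75]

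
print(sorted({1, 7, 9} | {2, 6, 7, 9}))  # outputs [1, 2, 6, 7, 9]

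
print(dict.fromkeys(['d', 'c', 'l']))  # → {'d': None, 'c': None, 'l': None}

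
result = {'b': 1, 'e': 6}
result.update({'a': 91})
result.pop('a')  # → 91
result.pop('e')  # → 6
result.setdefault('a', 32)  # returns 32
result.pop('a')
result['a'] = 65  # {'b': 1, 'a': 65}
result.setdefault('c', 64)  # 64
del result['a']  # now {'b': 1, 'c': 64}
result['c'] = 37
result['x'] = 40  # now {'b': 1, 'c': 37, 'x': 40}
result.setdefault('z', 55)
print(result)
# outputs {'b': 1, 'c': 37, 'x': 40, 'z': 55}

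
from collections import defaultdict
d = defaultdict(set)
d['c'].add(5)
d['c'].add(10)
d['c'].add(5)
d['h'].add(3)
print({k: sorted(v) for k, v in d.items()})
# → {'c': [5, 10], 'h': [3]}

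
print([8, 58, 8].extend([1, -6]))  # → None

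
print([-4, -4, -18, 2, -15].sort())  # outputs None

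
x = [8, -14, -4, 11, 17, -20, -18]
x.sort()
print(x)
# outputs [-20, -18, -14, -4, 8, 11, 17]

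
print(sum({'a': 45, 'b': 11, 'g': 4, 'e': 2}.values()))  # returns 62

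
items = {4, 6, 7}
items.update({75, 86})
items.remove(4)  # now {6, 7, 75, 86}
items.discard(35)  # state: {6, 7, 75, 86}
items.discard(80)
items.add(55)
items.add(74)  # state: {6, 7, 55, 74, 75, 86}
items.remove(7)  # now {6, 55, 74, 75, 86}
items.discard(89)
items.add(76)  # {6, 55, 74, 75, 76, 86}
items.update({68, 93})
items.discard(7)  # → {6, 55, 68, 74, 75, 76, 86, 93}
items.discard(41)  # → {6, 55, 68, 74, 75, 76, 86, 93}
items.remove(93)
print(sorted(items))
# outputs [6, 55, 68, 74, 75, 76, 86]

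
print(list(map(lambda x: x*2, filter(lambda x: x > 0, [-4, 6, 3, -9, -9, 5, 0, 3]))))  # [12, 6, 10, 6]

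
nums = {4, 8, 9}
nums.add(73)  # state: {4, 8, 9, 73}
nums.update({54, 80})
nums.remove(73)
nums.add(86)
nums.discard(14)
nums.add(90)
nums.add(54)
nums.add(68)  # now {4, 8, 9, 54, 68, 80, 86, 90}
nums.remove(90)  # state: {4, 8, 9, 54, 68, 80, 86}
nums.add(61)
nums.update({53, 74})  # {4, 8, 9, 53, 54, 61, 68, 74, 80, 86}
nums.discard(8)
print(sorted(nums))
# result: [4, 9, 53, 54, 61, 68, 74, 80, 86]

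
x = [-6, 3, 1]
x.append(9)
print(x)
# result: [-6, 3, 1, 9]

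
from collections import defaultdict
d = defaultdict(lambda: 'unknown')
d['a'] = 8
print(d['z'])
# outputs unknown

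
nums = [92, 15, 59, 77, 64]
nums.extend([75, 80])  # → [92, 15, 59, 77, 64, 75, 80]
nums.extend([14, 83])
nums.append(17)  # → [92, 15, 59, 77, 64, 75, 80, 14, 83, 17]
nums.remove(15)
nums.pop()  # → 17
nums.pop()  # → 83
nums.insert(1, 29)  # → [92, 29, 59, 77, 64, 75, 80, 14]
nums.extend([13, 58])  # [92, 29, 59, 77, 64, 75, 80, 14, 13, 58]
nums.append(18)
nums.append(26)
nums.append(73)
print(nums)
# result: [92, 29, 59, 77, 64, 75, 80, 14, 13, 58, 18, 26, 73]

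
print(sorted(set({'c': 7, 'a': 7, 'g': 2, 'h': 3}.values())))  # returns [2, 3, 7]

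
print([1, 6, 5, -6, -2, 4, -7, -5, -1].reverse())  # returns None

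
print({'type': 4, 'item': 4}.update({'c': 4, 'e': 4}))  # None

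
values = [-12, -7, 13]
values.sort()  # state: [-12, -7, 13]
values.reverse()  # [13, -7, -12]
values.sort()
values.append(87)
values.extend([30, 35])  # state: [-12, -7, 13, 87, 30, 35]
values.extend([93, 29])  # [-12, -7, 13, 87, 30, 35, 93, 29]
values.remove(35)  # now [-12, -7, 13, 87, 30, 93, 29]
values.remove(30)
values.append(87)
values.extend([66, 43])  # [-12, -7, 13, 87, 93, 29, 87, 66, 43]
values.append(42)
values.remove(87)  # [-12, -7, 13, 93, 29, 87, 66, 43, 42]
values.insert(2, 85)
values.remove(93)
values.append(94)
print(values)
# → [-12, -7, 85, 13, 29, 87, 66, 43, 42, 94]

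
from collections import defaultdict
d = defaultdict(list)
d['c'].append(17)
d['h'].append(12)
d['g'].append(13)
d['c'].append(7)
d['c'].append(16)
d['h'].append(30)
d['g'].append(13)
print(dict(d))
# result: {'c': [17, 7, 16], 'h': [12, 30], 'g': [13, 13]}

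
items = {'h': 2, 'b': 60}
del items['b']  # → {'h': 2}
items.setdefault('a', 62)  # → 62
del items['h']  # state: {'a': 62}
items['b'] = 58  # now {'a': 62, 'b': 58}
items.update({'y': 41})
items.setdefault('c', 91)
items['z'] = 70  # {'a': 62, 'b': 58, 'y': 41, 'c': 91, 'z': 70}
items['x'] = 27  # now {'a': 62, 'b': 58, 'y': 41, 'c': 91, 'z': 70, 'x': 27}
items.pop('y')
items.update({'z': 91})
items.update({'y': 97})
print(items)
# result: {'a': 62, 'b': 58, 'c': 91, 'z': 91, 'x': 27, 'y': 97}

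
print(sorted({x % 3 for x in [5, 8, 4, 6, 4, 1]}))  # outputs [0, 1, 2]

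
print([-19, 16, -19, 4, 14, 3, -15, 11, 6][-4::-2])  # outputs [3, 4, 16]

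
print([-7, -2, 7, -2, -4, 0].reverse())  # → None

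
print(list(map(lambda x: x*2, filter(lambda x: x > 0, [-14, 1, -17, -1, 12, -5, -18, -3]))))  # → [2, 24]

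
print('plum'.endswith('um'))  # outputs True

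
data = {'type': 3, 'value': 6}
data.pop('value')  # 6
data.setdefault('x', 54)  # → 54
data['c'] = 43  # {'type': 3, 'x': 54, 'c': 43}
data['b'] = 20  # {'type': 3, 'x': 54, 'c': 43, 'b': 20}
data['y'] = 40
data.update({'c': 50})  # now {'type': 3, 'x': 54, 'c': 50, 'b': 20, 'y': 40}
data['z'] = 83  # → {'type': 3, 'x': 54, 'c': 50, 'b': 20, 'y': 40, 'z': 83}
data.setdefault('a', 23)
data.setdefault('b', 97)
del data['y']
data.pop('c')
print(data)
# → {'type': 3, 'x': 54, 'b': 20, 'z': 83, 'a': 23}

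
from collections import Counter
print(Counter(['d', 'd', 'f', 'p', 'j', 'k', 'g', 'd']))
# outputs Counter({'d': 3, 'f': 1, 'p': 1, 'j': 1, 'k': 1, 'g': 1})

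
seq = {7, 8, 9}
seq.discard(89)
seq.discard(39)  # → {7, 8, 9}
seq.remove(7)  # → {8, 9}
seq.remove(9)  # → {8}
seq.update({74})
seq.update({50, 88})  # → {8, 50, 74, 88}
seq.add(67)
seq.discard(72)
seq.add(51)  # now {8, 50, 51, 67, 74, 88}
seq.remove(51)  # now {8, 50, 67, 74, 88}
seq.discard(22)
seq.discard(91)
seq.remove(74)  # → {8, 50, 67, 88}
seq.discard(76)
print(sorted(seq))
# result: [8, 50, 67, 88]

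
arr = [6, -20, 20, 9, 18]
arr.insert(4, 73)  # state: [6, -20, 20, 9, 73, 18]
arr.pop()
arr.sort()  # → [-20, 6, 9, 20, 73]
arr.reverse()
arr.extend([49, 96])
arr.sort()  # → [-20, 6, 9, 20, 49, 73, 96]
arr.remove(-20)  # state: [6, 9, 20, 49, 73, 96]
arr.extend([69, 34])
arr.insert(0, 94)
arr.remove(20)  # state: [94, 6, 9, 49, 73, 96, 69, 34]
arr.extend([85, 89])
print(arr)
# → [94, 6, 9, 49, 73, 96, 69, 34, 85, 89]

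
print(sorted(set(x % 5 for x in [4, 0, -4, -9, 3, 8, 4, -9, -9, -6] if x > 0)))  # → [3, 4]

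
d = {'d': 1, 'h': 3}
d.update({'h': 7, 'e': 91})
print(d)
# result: {'d': 1, 'h': 7, 'e': 91}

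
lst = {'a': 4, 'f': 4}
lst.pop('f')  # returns 4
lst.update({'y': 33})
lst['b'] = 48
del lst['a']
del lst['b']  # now {'y': 33}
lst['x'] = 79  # {'y': 33, 'x': 79}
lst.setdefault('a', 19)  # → 19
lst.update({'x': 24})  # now {'y': 33, 'x': 24, 'a': 19}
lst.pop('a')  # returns 19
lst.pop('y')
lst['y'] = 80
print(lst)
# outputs {'x': 24, 'y': 80}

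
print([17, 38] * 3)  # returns [17, 38, 17, 38, 17, 38]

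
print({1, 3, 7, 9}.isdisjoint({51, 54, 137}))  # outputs True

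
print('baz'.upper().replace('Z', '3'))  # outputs BA3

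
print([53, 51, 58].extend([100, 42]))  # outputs None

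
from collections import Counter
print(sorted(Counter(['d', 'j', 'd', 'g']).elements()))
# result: ['d', 'd', 'g', 'j']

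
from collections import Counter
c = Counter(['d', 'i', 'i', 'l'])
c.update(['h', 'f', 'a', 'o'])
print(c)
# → Counter({'i': 2, 'd': 1, 'l': 1, 'h': 1, 'f': 1, 'a': 1, 'o': 1})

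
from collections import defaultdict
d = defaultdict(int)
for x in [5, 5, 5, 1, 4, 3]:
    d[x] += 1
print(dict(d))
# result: {5: 3, 1: 1, 4: 1, 3: 1}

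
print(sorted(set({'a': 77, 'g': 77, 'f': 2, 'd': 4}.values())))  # [2, 4, 77]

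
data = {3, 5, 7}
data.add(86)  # {3, 5, 7, 86}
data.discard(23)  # {3, 5, 7, 86}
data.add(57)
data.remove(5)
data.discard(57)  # {3, 7, 86}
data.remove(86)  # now {3, 7}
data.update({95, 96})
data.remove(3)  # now {7, 95, 96}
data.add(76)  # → {7, 76, 95, 96}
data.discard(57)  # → {7, 76, 95, 96}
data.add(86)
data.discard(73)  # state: {7, 76, 86, 95, 96}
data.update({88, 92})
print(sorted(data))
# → [7, 76, 86, 88, 92, 95, 96]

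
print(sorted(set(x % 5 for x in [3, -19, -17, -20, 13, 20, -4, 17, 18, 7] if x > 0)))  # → [0, 2, 3]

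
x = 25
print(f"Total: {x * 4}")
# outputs Total: 100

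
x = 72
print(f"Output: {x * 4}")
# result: Output: 288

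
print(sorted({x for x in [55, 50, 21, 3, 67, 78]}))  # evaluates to [3, 21, 50, 55, 67, 78]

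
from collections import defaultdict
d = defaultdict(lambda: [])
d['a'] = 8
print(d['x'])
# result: []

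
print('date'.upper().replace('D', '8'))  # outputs 8ATE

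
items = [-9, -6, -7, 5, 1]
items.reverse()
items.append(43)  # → [1, 5, -7, -6, -9, 43]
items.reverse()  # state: [43, -9, -6, -7, 5, 1]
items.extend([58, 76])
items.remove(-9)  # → [43, -6, -7, 5, 1, 58, 76]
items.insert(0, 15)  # [15, 43, -6, -7, 5, 1, 58, 76]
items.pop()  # 76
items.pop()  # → 58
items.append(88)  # [15, 43, -6, -7, 5, 1, 88]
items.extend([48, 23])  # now [15, 43, -6, -7, 5, 1, 88, 48, 23]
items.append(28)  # [15, 43, -6, -7, 5, 1, 88, 48, 23, 28]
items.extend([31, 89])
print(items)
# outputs [15, 43, -6, -7, 5, 1, 88, 48, 23, 28, 31, 89]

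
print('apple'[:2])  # ap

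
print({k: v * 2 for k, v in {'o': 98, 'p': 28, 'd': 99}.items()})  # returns {'o': 196, 'p': 56, 'd': 198}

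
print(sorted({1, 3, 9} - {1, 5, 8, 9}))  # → [3]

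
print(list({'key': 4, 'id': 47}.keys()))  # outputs ['key', 'id']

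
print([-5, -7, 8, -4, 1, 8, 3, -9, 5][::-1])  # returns [5, -9, 3, 8, 1, -4, 8, -7, -5]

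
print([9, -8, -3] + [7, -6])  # [9, -8, -3, 7, -6]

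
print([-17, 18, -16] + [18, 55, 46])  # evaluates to [-17, 18, -16, 18, 55, 46]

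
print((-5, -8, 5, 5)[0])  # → -5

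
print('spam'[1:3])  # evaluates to pa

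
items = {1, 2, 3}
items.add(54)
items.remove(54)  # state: {1, 2, 3}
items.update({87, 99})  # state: {1, 2, 3, 87, 99}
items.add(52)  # {1, 2, 3, 52, 87, 99}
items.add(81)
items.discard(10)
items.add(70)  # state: {1, 2, 3, 52, 70, 81, 87, 99}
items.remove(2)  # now {1, 3, 52, 70, 81, 87, 99}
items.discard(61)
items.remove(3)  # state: {1, 52, 70, 81, 87, 99}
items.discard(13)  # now {1, 52, 70, 81, 87, 99}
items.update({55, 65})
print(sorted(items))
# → [1, 52, 55, 65, 70, 81, 87, 99]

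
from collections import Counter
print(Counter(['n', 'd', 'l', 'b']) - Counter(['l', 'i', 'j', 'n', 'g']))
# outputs Counter({'d': 1, 'b': 1})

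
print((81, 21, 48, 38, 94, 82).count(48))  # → 1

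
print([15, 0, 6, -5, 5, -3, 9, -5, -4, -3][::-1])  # [-3, -4, -5, 9, -3, 5, -5, 6, 0, 15]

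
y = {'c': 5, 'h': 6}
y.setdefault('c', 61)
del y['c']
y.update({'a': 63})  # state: {'h': 6, 'a': 63}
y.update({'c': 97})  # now {'h': 6, 'a': 63, 'c': 97}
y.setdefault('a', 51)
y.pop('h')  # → 6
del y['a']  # {'c': 97}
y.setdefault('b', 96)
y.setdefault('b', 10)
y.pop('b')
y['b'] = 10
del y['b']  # {'c': 97}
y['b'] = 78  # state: {'c': 97, 'b': 78}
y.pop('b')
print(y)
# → {'c': 97}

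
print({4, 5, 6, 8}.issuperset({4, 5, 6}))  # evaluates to True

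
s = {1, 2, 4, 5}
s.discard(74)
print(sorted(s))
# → [1, 2, 4, 5]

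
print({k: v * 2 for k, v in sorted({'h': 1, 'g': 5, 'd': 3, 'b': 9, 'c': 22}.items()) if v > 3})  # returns {'b': 18, 'c': 44, 'g': 10}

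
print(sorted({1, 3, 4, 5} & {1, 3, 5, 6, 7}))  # [1, 3, 5]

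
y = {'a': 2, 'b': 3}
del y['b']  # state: {'a': 2}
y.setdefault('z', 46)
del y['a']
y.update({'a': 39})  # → {'z': 46, 'a': 39}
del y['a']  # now {'z': 46}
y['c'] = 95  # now {'z': 46, 'c': 95}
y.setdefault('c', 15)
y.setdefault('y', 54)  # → 54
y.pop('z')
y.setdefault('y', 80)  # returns 54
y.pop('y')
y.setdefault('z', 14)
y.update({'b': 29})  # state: {'c': 95, 'z': 14, 'b': 29}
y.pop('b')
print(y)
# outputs {'c': 95, 'z': 14}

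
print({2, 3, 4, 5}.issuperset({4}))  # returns True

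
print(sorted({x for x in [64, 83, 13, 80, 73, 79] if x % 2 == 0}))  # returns [64, 80]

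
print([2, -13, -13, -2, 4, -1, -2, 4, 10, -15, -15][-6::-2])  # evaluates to [-1, -2, -13]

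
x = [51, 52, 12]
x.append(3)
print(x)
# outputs [51, 52, 12, 3]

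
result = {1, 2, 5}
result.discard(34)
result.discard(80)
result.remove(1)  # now {2, 5}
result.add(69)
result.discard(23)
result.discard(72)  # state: {2, 5, 69}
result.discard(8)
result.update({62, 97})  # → {2, 5, 62, 69, 97}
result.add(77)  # {2, 5, 62, 69, 77, 97}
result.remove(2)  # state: {5, 62, 69, 77, 97}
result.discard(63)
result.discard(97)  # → {5, 62, 69, 77}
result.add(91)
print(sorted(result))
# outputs [5, 62, 69, 77, 91]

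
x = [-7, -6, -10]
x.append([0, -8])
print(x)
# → [-7, -6, -10, [0, -8]]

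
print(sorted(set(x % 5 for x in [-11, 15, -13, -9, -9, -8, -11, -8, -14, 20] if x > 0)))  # [0]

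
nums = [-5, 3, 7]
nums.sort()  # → [-5, 3, 7]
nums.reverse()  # [7, 3, -5]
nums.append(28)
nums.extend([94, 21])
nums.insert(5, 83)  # [7, 3, -5, 28, 94, 83, 21]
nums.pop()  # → 21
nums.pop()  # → 83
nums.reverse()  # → [94, 28, -5, 3, 7]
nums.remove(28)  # [94, -5, 3, 7]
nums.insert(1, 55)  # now [94, 55, -5, 3, 7]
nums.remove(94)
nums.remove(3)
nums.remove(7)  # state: [55, -5]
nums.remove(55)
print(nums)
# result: [-5]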